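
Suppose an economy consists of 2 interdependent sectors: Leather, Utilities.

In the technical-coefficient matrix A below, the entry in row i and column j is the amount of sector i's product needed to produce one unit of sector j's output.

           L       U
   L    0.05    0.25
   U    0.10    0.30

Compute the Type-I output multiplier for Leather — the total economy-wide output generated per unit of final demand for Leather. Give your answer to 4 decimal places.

I − A =
  [   0.95    -0.25]
  [  -0.10     0.70]
det(I−A) = (0.95)(0.70) − (-0.25)(-0.10) = 0.6400
adj(I−A) = [[0.70, 0.25], [0.10, 0.95]]
(I − A)⁻¹ = adj(I−A) / det(I−A) ≈
  [   1.09375     0.39063]
  [   0.15625     1.48438]
The output multiplier for sector j is the column-j sum of the Leontief inverse (I − A)⁻¹ = adj(I−A) / det(I−A).
Column L of adj(I−A): (0.70, 0.10); det(I−A) = 0.6400.
m_L = (0.70 + 0.10) / 0.6400 = 0.80 / 0.6400 = 1.2500.

m_L = 1.2500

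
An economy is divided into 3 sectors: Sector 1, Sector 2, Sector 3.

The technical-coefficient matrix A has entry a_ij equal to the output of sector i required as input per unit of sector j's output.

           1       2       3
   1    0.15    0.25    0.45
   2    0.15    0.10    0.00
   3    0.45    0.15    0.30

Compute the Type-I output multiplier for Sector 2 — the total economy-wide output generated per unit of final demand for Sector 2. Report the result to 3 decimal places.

m_2 = 2.761

I − A =
  [   0.85    -0.25    -0.45]
  [  -0.15     0.90     0.00]
  [  -0.45    -0.15     0.70]
Cofactors of I−A, C_ij = (−1)^(i+j)·(minor ij) (rows/columns in the sector order above):
  C_11 = (0.90)(0.70) − (0.00)(-0.15) = 0.6300
  C_12 = −[(-0.15)(0.70) − (0.00)(-0.45)] = 0.1050
  C_13 = (-0.15)(-0.15) − (0.90)(-0.45) = 0.4275
  C_21 = −[(-0.25)(0.70) − (-0.45)(-0.15)] = 0.2425
  C_22 = (0.85)(0.70) − (-0.45)(-0.45) = 0.3925
  C_23 = −[(0.85)(-0.15) − (-0.25)(-0.45)] = 0.2400
  C_31 = (-0.25)(0.00) − (-0.45)(0.90) = 0.4050
  C_32 = −[(0.85)(0.00) − (-0.45)(-0.15)] = 0.0675
  C_33 = (0.85)(0.90) − (-0.25)(-0.15) = 0.7275
det(I−A) = Σ_j (I−A)_1j·C_1j = (0.85)(0.6300) + (-0.25)(0.1050) + (-0.45)(0.4275) = 0.316875
adj(I−A) = Cᵀ =
  [ 0.6300   0.2425   0.4050]
  [ 0.1050   0.3925   0.0675]
  [ 0.4275   0.2400   0.7275]
(I − A)⁻¹ = adj(I−A) / det(I−A) ≈
  [   1.9882     0.7653     1.2781]
  [   0.3314     1.2387     0.2130]
  [   1.3491     0.7574     2.2959]
The output multiplier for sector j is the column-j sum of the Leontief inverse (I − A)⁻¹ = adj(I−A) / det(I−A).
Column 2 of adj(I−A): (0.2425, 0.3925, 0.2400); det(I−A) = 0.316875.
m_2 = (0.2425 + 0.3925 + 0.2400) / 0.316875 = 0.875 / 0.316875 ≈ 2.761.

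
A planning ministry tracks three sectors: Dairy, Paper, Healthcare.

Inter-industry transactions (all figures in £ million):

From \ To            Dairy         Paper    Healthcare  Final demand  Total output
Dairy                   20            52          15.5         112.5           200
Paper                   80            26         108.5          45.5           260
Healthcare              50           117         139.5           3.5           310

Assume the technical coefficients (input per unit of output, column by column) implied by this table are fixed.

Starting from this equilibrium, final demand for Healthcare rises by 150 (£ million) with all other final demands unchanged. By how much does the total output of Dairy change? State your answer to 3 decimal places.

Δx_1 = 77.703

Technical coefficients a_ij = z_ij / X_j:
  a_11 = 20/200 = 0.10, a_21 = 80/200 = 0.40, a_31 = 50/200 = 0.25
  a_12 = 52/260 = 0.20, a_22 = 26/260 = 0.10, a_32 = 117/260 = 0.45
  a_13 = 15.5/310 = 0.05, a_23 = 108.5/310 = 0.35, a_33 = 139.5/310 = 0.45
I − A =
  [   0.90    -0.20    -0.05]
  [  -0.40     0.90    -0.35]
  [  -0.25    -0.45     0.55]
Cofactors of I−A, C_ij = (−1)^(i+j)·(minor ij) (rows/columns in the sector order above):
  C_11 = (0.90)(0.55) − (-0.35)(-0.45) = 0.3375
  C_12 = −[(-0.40)(0.55) − (-0.35)(-0.25)] = 0.3075
  C_13 = (-0.40)(-0.45) − (0.90)(-0.25) = 0.4050
  C_21 = −[(-0.20)(0.55) − (-0.05)(-0.45)] = 0.1325
  C_22 = (0.90)(0.55) − (-0.05)(-0.25) = 0.4825
  C_23 = −[(0.90)(-0.45) − (-0.20)(-0.25)] = 0.4550
  C_31 = (-0.20)(-0.35) − (-0.05)(0.90) = 0.1150
  C_32 = −[(0.90)(-0.35) − (-0.05)(-0.40)] = 0.3350
  C_33 = (0.90)(0.90) − (-0.20)(-0.40) = 0.7300
det(I−A) = Σ_j (I−A)_1j·C_1j = (0.90)(0.3375) + (-0.20)(0.3075) + (-0.05)(0.4050) = 0.2220
adj(I−A) = Cᵀ =
  [ 0.3375   0.1325   0.1150]
  [ 0.3075   0.4825   0.3350]
  [ 0.4050   0.4550   0.7300]
(I − A)⁻¹ = adj(I−A) / det(I−A) ≈
  [   1.5203     0.5968     0.5180]
  [   1.3851     2.1734     1.5090]
  [   1.8243     2.0495     3.2883]
Δx = (I − A)⁻¹ Δd with Δd having +150 in the Healthcare component and 0 elsewhere.
So Δx_1 = L_13 · (+150), where L_13 = adj(I−A)_13 / det(I−A) = 0.1150 / 0.2220.
Δx_1 = 0.1150 × (+150) / 0.2220 = 17.25 / 0.2220 ≈ 77.703.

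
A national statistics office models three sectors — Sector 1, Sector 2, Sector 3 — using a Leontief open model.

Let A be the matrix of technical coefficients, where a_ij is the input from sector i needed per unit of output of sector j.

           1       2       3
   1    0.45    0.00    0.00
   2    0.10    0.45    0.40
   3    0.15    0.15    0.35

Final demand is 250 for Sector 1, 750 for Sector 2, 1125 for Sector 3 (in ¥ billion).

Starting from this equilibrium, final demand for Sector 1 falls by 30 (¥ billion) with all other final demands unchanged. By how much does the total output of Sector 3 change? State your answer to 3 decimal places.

Δx_3 = -17.876

I − A =
  [   0.55     0.00     0.00]
  [  -0.10     0.55    -0.40]
  [  -0.15    -0.15     0.65]
Cofactors of I−A, C_ij = (−1)^(i+j)·(minor ij) (rows/columns in the sector order above):
  C_11 = (0.55)(0.65) − (-0.40)(-0.15) = 0.2975
  C_12 = −[(-0.10)(0.65) − (-0.40)(-0.15)] = 0.1250
  C_13 = (-0.10)(-0.15) − (0.55)(-0.15) = 0.0975
  C_21 = −[(0.00)(0.65) − (0.00)(-0.15)] = 0.0000
  C_22 = (0.55)(0.65) − (0.00)(-0.15) = 0.3575
  C_23 = −[(0.55)(-0.15) − (0.00)(-0.15)] = 0.0825
  C_31 = (0.00)(-0.40) − (0.00)(0.55) = 0.0000
  C_32 = −[(0.55)(-0.40) − (0.00)(-0.10)] = 0.2200
  C_33 = (0.55)(0.55) − (0.00)(-0.10) = 0.3025
det(I−A) = Σ_j (I−A)_1j·C_1j = (0.55)(0.2975) + (0.00)(0.1250) + (0.00)(0.0975) = 0.163625
adj(I−A) = Cᵀ =
  [ 0.2975   0.0000   0.0000]
  [ 0.1250   0.3575   0.2200]
  [ 0.0975   0.0825   0.3025]
(I − A)⁻¹ = adj(I−A) / det(I−A) ≈
  [   1.8182     0.0000     0.0000]
  [   0.7639     2.1849     1.3445]
  [   0.5959     0.5042     1.8487]
Δx = (I − A)⁻¹ Δd with Δd having -30 in the Sector 1 component and 0 elsewhere.
So Δx_3 = L_31 · (-30), where L_31 = adj(I−A)_31 / det(I−A) = 0.0975 / 0.163625.
Δx_3 = 0.0975 × (-30) / 0.163625 = -2.925 / 0.163625 ≈ -17.876.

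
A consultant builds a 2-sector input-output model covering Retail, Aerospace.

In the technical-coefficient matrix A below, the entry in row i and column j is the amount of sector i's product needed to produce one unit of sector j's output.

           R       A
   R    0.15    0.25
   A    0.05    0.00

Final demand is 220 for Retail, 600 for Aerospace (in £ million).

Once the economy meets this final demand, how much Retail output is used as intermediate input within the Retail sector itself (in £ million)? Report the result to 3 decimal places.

I − A =
  [   0.85    -0.25]
  [  -0.05     1.00]
det(I−A) = (0.85)(1.00) − (-0.25)(-0.05) = 0.8375
adj(I−A) = [[1.00, 0.25], [0.05, 0.85]]
(I − A)⁻¹ = adj(I−A) / det(I−A) ≈
  [   1.1940     0.2985]
  [   0.0597     1.0149]
First solve x = (I − A)⁻¹ d = adj(I−A)·d / det(I−A); in particular x_R = (1.00·220 + 0.25·600) / 0.8375 = 370.00 / 0.8375 ≈ 441.79104.
Intermediate flow from R to R: z_RR = a_RR · x_R = 0.15 × 370.00 / 0.8375 = 55.50 / 0.8375 ≈ 66.269.

z_RR = 66.269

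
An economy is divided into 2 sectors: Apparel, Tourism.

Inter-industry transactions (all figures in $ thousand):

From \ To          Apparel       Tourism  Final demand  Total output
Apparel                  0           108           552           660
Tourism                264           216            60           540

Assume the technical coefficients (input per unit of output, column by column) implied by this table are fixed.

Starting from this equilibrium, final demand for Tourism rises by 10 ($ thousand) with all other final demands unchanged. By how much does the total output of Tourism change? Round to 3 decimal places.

Δx_T = 19.231

Technical coefficients a_ij = z_ij / X_j:
  a_AA = 0/660 = 0.00, a_TA = 264/660 = 0.40
  a_AT = 108/540 = 0.20, a_TT = 216/540 = 0.40
I − A =
  [   1.00    -0.20]
  [  -0.40     0.60]
det(I−A) = (1.00)(0.60) − (-0.20)(-0.40) = 0.5200
adj(I−A) = [[0.60, 0.20], [0.40, 1.00]]
(I − A)⁻¹ = adj(I−A) / det(I−A) ≈
  [   1.1538     0.3846]
  [   0.7692     1.9231]
Δx = (I − A)⁻¹ Δd with Δd having +10 in the Tourism component and 0 elsewhere.
So Δx_T = L_TT · (+10), where L_TT = adj(I−A)_TT / det(I−A) = 1.00 / 0.5200.
Δx_T = 1.00 × (+10) / 0.5200 = 10.00 / 0.5200 ≈ 19.231.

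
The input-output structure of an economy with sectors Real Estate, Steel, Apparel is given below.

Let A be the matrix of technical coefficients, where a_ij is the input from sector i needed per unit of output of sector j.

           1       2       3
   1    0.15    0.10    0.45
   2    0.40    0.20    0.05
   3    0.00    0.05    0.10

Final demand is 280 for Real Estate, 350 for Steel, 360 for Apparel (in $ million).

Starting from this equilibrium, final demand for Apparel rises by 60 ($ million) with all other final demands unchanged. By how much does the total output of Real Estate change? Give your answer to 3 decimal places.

I − A =
  [   0.85    -0.10    -0.45]
  [  -0.40     0.80    -0.05]
  [   0.00    -0.05     0.90]
Cofactors of I−A, C_ij = (−1)^(i+j)·(minor ij) (rows/columns in the sector order above):
  C_11 = (0.80)(0.90) − (-0.05)(-0.05) = 0.7175
  C_12 = −[(-0.40)(0.90) − (-0.05)(0.00)] = 0.3600
  C_13 = (-0.40)(-0.05) − (0.80)(0.00) = 0.0200
  C_21 = −[(-0.10)(0.90) − (-0.45)(-0.05)] = 0.1125
  C_22 = (0.85)(0.90) − (-0.45)(0.00) = 0.7650
  C_23 = −[(0.85)(-0.05) − (-0.10)(0.00)] = 0.0425
  C_31 = (-0.10)(-0.05) − (-0.45)(0.80) = 0.3650
  C_32 = −[(0.85)(-0.05) − (-0.45)(-0.40)] = 0.2225
  C_33 = (0.85)(0.80) − (-0.10)(-0.40) = 0.6400
det(I−A) = Σ_j (I−A)_1j·C_1j = (0.85)(0.7175) + (-0.10)(0.3600) + (-0.45)(0.0200) = 0.564875
adj(I−A) = Cᵀ =
  [ 0.7175   0.1125   0.3650]
  [ 0.3600   0.7650   0.2225]
  [ 0.0200   0.0425   0.6400]
(I − A)⁻¹ = adj(I−A) / det(I−A) ≈
  [   1.2702     0.1992     0.6462]
  [   0.6373     1.3543     0.3939]
  [   0.0354     0.0752     1.1330]
Δx = (I − A)⁻¹ Δd with Δd having +60 in the Apparel component and 0 elsewhere.
So Δx_1 = L_13 · (+60), where L_13 = adj(I−A)_13 / det(I−A) = 0.3650 / 0.564875.
Δx_1 = 0.3650 × (+60) / 0.564875 = 21.90 / 0.564875 ≈ 38.770.

Δx_1 = 38.770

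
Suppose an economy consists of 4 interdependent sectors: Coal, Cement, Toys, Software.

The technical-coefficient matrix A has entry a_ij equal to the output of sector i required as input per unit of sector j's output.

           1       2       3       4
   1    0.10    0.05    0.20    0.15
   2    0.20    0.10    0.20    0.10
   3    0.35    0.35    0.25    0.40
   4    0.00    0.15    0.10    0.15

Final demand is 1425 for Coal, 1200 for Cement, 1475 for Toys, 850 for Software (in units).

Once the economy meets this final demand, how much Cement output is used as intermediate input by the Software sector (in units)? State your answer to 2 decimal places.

I − A =
  [   0.90    -0.05    -0.20    -0.15]
  [  -0.20     0.90    -0.20    -0.10]
  [  -0.35    -0.35     0.75    -0.40]
  [   0.00    -0.15    -0.10     0.85]
Compute the cofactors C_ij = (−1)^(i+j)·(3×3 minor ij) of I−A; the adjugate is their transpose:
adj(I−A) = Cᵀ =
  [ 0.4515   0.1235   0.1770   0.1775]
  [ 0.1825   0.4730   0.1990   0.1815]
  [ 0.3340   0.3445   0.6620   0.4110]
  [ 0.0715   0.1240   0.1130   0.4565]
det(I−A) = Σ_j (I−A)_1j·C_1j = (0.90)(0.4515) + (-0.05)(0.1825) + (-0.20)(0.3340) + (-0.15)(0.0715) = 0.3197
(I − A)⁻¹ = adj(I−A) / det(I−A) ≈
  [   1.4123     0.3863     0.5536     0.5552]
  [   0.5708     1.4795     0.6225     0.5677]
  [   1.0447     1.0776     2.0707     1.2856]
  [   0.2236     0.3879     0.3535     1.4279]
First solve x = (I − A)⁻¹ d = adj(I−A)·d / det(I−A); in particular x_4 = (0.0715·1425 + 0.1240·1200 + 0.1130·1475 + 0.4565·850) / 0.3197 = 805.3875 / 0.3197 ≈ 2519.1977.
Intermediate flow from 2 to 4: z_24 = a_24 · x_4 = 0.10 × 805.3875 / 0.3197 = 80.53875 / 0.3197 ≈ 251.92.

z_24 = 251.92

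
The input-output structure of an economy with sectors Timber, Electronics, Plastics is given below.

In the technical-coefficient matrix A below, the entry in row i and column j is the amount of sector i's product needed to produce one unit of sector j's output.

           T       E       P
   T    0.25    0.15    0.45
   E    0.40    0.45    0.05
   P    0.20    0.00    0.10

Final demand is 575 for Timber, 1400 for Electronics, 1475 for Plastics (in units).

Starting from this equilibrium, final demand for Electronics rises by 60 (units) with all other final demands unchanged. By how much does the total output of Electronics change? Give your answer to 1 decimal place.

Δx_E = 131.8

I − A =
  [   0.75    -0.15    -0.45]
  [  -0.40     0.55    -0.05]
  [  -0.20     0.00     0.90]
Cofactors of I−A, C_ij = (−1)^(i+j)·(minor ij) (rows/columns in the sector order above):
  C_11 = (0.55)(0.90) − (-0.05)(0.00) = 0.4950
  C_12 = −[(-0.40)(0.90) − (-0.05)(-0.20)] = 0.3700
  C_13 = (-0.40)(0.00) − (0.55)(-0.20) = 0.1100
  C_21 = −[(-0.15)(0.90) − (-0.45)(0.00)] = 0.1350
  C_22 = (0.75)(0.90) − (-0.45)(-0.20) = 0.5850
  C_23 = −[(0.75)(0.00) − (-0.15)(-0.20)] = 0.0300
  C_31 = (-0.15)(-0.05) − (-0.45)(0.55) = 0.2550
  C_32 = −[(0.75)(-0.05) − (-0.45)(-0.40)] = 0.2175
  C_33 = (0.75)(0.55) − (-0.15)(-0.40) = 0.3525
det(I−A) = Σ_j (I−A)_1j·C_1j = (0.75)(0.4950) + (-0.15)(0.3700) + (-0.45)(0.1100) = 0.26625
adj(I−A) = Cᵀ =
  [ 0.4950   0.1350   0.2550]
  [ 0.3700   0.5850   0.2175]
  [ 0.1100   0.0300   0.3525]
(I − A)⁻¹ = adj(I−A) / det(I−A) ≈
  [   1.8592     0.5070     0.9577]
  [   1.3897     2.1972     0.8169]
  [   0.4131     0.1127     1.3239]
Δx = (I − A)⁻¹ Δd with Δd having +60 in the Electronics component and 0 elsewhere.
So Δx_E = L_EE · (+60), where L_EE = adj(I−A)_EE / det(I−A) = 0.5850 / 0.26625.
Δx_E = 0.5850 × (+60) / 0.26625 = 35.10 / 0.26625 ≈ 131.8.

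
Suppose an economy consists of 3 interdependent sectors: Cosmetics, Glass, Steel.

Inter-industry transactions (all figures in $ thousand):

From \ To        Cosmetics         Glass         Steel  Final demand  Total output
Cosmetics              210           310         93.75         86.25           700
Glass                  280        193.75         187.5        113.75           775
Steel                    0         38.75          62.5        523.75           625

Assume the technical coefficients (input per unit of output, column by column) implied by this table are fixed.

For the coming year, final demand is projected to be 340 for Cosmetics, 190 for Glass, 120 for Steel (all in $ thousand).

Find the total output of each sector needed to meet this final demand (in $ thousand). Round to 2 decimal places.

x_C = 1022.62, x_G = 871.43, x_S = 181.75

Technical coefficients a_ij = z_ij / X_j:
  a_CC = 210/700 = 0.30, a_GC = 280/700 = 0.40, a_SC = 0/700 = 0.00
  a_CG = 310/775 = 0.40, a_GG = 193.75/775 = 0.25, a_SG = 38.75/775 = 0.05
  a_CS = 93.75/625 = 0.15, a_GS = 187.5/625 = 0.30, a_SS = 62.5/625 = 0.10
I − A =
  [   0.70    -0.40    -0.15]
  [  -0.40     0.75    -0.30]
  [   0.00    -0.05     0.90]
Cofactors of I−A, C_ij = (−1)^(i+j)·(minor ij) (rows/columns in the sector order above):
  C_11 = (0.75)(0.90) − (-0.30)(-0.05) = 0.6600
  C_12 = −[(-0.40)(0.90) − (-0.30)(0.00)] = 0.3600
  C_13 = (-0.40)(-0.05) − (0.75)(0.00) = 0.0200
  C_21 = −[(-0.40)(0.90) − (-0.15)(-0.05)] = 0.3675
  C_22 = (0.70)(0.90) − (-0.15)(0.00) = 0.6300
  C_23 = −[(0.70)(-0.05) − (-0.40)(0.00)] = 0.0350
  C_31 = (-0.40)(-0.30) − (-0.15)(0.75) = 0.2325
  C_32 = −[(0.70)(-0.30) − (-0.15)(-0.40)] = 0.2700
  C_33 = (0.70)(0.75) − (-0.40)(-0.40) = 0.3650
det(I−A) = Σ_j (I−A)_1j·C_1j = (0.70)(0.6600) + (-0.40)(0.3600) + (-0.15)(0.0200) = 0.3150
adj(I−A) = Cᵀ =
  [ 0.6600   0.3675   0.2325]
  [ 0.3600   0.6300   0.2700]
  [ 0.0200   0.0350   0.3650]
(I − A)⁻¹ = adj(I−A) / det(I−A) ≈
  [   2.0952     1.1667     0.7381]
  [   1.1429     2.0000     0.8571]
  [   0.0635     0.1111     1.1587]
x = (I − A)⁻¹ d = adj(I−A)·d / det(I−A), with det(I−A) = 0.3150:
  x_C = (0.6600·340 + 0.3675·190 + 0.2325·120) / 0.3150 = 322.125 / 0.3150 ≈ 1022.62
  x_G = (0.3600·340 + 0.6300·190 + 0.2700·120) / 0.3150 = 274.50 / 0.3150 ≈ 871.43
  x_S = (0.0200·340 + 0.0350·190 + 0.3650·120) / 0.3150 = 57.25 / 0.3150 ≈ 181.75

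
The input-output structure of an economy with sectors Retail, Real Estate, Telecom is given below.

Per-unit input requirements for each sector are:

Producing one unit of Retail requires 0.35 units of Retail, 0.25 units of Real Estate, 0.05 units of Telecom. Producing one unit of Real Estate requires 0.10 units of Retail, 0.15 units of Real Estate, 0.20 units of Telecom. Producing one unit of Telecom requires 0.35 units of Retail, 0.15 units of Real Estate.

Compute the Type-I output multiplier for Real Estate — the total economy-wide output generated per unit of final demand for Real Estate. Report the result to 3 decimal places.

I − A =
  [   0.65    -0.10    -0.35]
  [  -0.25     0.85    -0.15]
  [  -0.05    -0.20     1.00]
Cofactors of I−A, C_ij = (−1)^(i+j)·(minor ij) (rows/columns in the sector order above):
  C_11 = (0.85)(1.00) − (-0.15)(-0.20) = 0.8200
  C_12 = −[(-0.25)(1.00) − (-0.15)(-0.05)] = 0.2575
  C_13 = (-0.25)(-0.20) − (0.85)(-0.05) = 0.0925
  C_21 = −[(-0.10)(1.00) − (-0.35)(-0.20)] = 0.1700
  C_22 = (0.65)(1.00) − (-0.35)(-0.05) = 0.6325
  C_23 = −[(0.65)(-0.20) − (-0.10)(-0.05)] = 0.1350
  C_31 = (-0.10)(-0.15) − (-0.35)(0.85) = 0.3125
  C_32 = −[(0.65)(-0.15) − (-0.35)(-0.25)] = 0.1850
  C_33 = (0.65)(0.85) − (-0.10)(-0.25) = 0.5275
det(I−A) = Σ_j (I−A)_1j·C_1j = (0.65)(0.8200) + (-0.10)(0.2575) + (-0.35)(0.0925) = 0.474875
adj(I−A) = Cᵀ =
  [ 0.8200   0.1700   0.3125]
  [ 0.2575   0.6325   0.1850]
  [ 0.0925   0.1350   0.5275]
(I − A)⁻¹ = adj(I−A) / det(I−A) ≈
  [   1.7268     0.3580     0.6581]
  [   0.5422     1.3319     0.3896]
  [   0.1948     0.2843     1.1108]
The output multiplier for sector j is the column-j sum of the Leontief inverse (I − A)⁻¹ = adj(I−A) / det(I−A).
Column 2 of adj(I−A): (0.1700, 0.6325, 0.1350); det(I−A) = 0.474875.
m_2 = (0.1700 + 0.6325 + 0.1350) / 0.474875 = 0.9375 / 0.474875 ≈ 1.974.

m_2 = 1.974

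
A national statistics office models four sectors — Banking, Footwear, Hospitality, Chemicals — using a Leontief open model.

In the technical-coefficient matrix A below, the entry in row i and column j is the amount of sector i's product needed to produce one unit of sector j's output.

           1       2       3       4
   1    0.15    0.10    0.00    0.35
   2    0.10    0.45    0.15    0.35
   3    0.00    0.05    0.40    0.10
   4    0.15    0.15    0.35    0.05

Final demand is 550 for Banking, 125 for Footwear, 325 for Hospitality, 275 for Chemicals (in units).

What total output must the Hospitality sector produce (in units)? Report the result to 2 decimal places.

I − A =
  [   0.85    -0.10     0.00    -0.35]
  [  -0.10     0.55    -0.15    -0.35]
  [   0.00    -0.05     0.60    -0.10]
  [  -0.15    -0.15    -0.35     0.95]
Compute the cofactors C_ij = (−1)^(i+j)·(3×3 minor ij) of I−A; the adjugate is their transpose:
adj(I−A) = Cᵀ =
  [ 0.247250   0.091125   0.101750   0.135375]
  [ 0.087250   0.423250   0.229625   0.212250]
  [ 0.017125   0.052000   0.350625   0.062375]
  [ 0.059125   0.100375   0.181500   0.268125]
det(I−A) = Σ_j (I−A)_1j·C_1j = (0.85)(0.247250) + (-0.10)(0.087250) + (0.00)(0.017125) + (-0.35)(0.059125) = 0.18074375
(I − A)⁻¹ = adj(I−A) / det(I−A) ≈
  [   1.3680     0.5042     0.5630     0.7490]
  [   0.4827     2.3417     1.2704     1.1743]
  [   0.0947     0.2877     1.9399     0.3451]
  [   0.3271     0.5553     1.0042     1.4835]
x = (I − A)⁻¹ d = adj(I−A)·d / det(I−A), with det(I−A) = 0.18074375:
  x_1 = (0.247250·550 + 0.091125·125 + 0.101750·325 + 0.135375·275) / 0.18074375 = 217.675 / 0.18074375 ≈ 1204.33
  x_2 = (0.087250·550 + 0.423250·125 + 0.229625·325 + 0.212250·275) / 0.18074375 = 233.890625 / 0.18074375 ≈ 1294.05
  x_3 = (0.017125·550 + 0.052000·125 + 0.350625·325 + 0.062375·275) / 0.18074375 = 147.025 / 0.18074375 ≈ 813.44
  x_4 = (0.059125·550 + 0.100375·125 + 0.181500·325 + 0.268125·275) / 0.18074375 = 177.7875 / 0.18074375 ≈ 983.64

x_3 = 813.44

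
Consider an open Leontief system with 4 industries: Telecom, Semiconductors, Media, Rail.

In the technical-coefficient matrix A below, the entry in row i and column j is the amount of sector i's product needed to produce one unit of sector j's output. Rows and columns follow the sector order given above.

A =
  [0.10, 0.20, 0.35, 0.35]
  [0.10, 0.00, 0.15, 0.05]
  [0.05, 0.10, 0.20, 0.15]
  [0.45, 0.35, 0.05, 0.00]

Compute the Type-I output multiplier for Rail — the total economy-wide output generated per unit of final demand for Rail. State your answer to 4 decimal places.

I − A =
  [   0.90    -0.20    -0.35    -0.35]
  [  -0.10     1.00    -0.15    -0.05]
  [  -0.05    -0.10     0.80    -0.15]
  [  -0.45    -0.35    -0.05     1.00]
Compute the cofactors C_ij = (−1)^(i+j)·(3×3 minor ij) of I−A; the adjugate is their transpose:
adj(I−A) = Cᵀ =
  [ 0.755375   0.311625   0.410250   0.341500]
  [ 0.115000   0.545250   0.158250   0.091250]
  [ 0.134125   0.151125   0.690000   0.158000]
  [ 0.386875   0.338625   0.274500   0.668000]
det(I−A) = Σ_j (I−A)_1j·C_1j = (0.90)(0.755375) + (-0.20)(0.115000) + (-0.35)(0.134125) + (-0.35)(0.386875) = 0.4744875
(I − A)⁻¹ = adj(I−A) / det(I−A) ≈
  [   1.59198     0.65676     0.86462     0.71972]
  [   0.24237     1.14913     0.33352     0.19231]
  [   0.28267     0.31850     1.45420     0.33299]
  [   0.81535     0.71366     0.57852     1.40783]
The output multiplier for sector j is the column-j sum of the Leontief inverse (I − A)⁻¹ = adj(I−A) / det(I−A).
Column R of adj(I−A): (0.341500, 0.091250, 0.158000, 0.668000); det(I−A) = 0.4744875.
m_R = (0.341500 + 0.091250 + 0.158000 + 0.668000) / 0.4744875 = 1.25875 / 0.4744875 ≈ 2.6529.

m_R = 2.6529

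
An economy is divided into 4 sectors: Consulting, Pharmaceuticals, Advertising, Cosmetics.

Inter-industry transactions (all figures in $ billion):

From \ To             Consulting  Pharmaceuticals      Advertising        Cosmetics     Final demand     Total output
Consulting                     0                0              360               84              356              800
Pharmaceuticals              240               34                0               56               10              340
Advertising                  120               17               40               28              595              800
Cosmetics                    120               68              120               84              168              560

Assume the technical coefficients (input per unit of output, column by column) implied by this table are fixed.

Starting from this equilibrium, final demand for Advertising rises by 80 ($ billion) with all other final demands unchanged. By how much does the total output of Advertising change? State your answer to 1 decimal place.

Technical coefficients a_ij = z_ij / X_j:
  a_11 = 0/800 = 0.00, a_21 = 240/800 = 0.30, a_31 = 120/800 = 0.15, a_41 = 120/800 = 0.15
  a_12 = 0/340 = 0.00, a_22 = 34/340 = 0.10, a_32 = 17/340 = 0.05, a_42 = 68/340 = 0.20
  a_13 = 360/800 = 0.45, a_23 = 0/800 = 0.00, a_33 = 40/800 = 0.05, a_43 = 120/800 = 0.15
  a_14 = 84/560 = 0.15, a_24 = 56/560 = 0.10, a_34 = 28/560 = 0.05, a_44 = 84/560 = 0.15
I − A =
  [   1.00     0.00    -0.45    -0.15]
  [  -0.30     0.90     0.00    -0.10]
  [  -0.15    -0.05     0.95    -0.05]
  [  -0.15    -0.20    -0.15     0.85]
Compute the cofactors C_ij = (−1)^(i+j)·(3×3 minor ij) of I−A; the adjugate is their transpose:
adj(I−A) = Cᵀ =
  [ 0.700250   0.053250   0.355500   0.150750]
  [ 0.256500   0.714500   0.143250   0.137750]
  [ 0.135000   0.055875   0.715750   0.072500]
  [ 0.207750   0.187375   0.222750   0.787500]
det(I−A) = Σ_j (I−A)_1j·C_1j = (1.00)(0.700250) + (0.00)(0.256500) + (-0.45)(0.135000) + (-0.15)(0.207750) = 0.6083375
(I − A)⁻¹ = adj(I−A) / det(I−A) ≈
  [   1.1511     0.0875     0.5844     0.2478]
  [   0.4216     1.1745     0.2355     0.2264]
  [   0.2219     0.0918     1.1766     0.1192]
  [   0.3415     0.3080     0.3662     1.2945]
Δx = (I − A)⁻¹ Δd with Δd having +80 in the Advertising component and 0 elsewhere.
So Δx_3 = L_33 · (+80), where L_33 = adj(I−A)_33 / det(I−A) = 0.715750 / 0.6083375.
Δx_3 = 0.715750 × (+80) / 0.6083375 = 57.26 / 0.6083375 ≈ 94.1.

Δx_3 = 94.1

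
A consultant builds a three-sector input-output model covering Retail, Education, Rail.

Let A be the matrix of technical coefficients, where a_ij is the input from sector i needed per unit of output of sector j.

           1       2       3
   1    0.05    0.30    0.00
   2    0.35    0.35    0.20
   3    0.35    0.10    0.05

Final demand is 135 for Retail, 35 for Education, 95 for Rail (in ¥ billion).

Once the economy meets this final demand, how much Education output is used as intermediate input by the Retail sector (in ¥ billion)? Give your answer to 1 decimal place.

z_21 = 75.5

I − A =
  [   0.95    -0.30     0.00]
  [  -0.35     0.65    -0.20]
  [  -0.35    -0.10     0.95]
Cofactors of I−A, C_ij = (−1)^(i+j)·(minor ij) (rows/columns in the sector order above):
  C_11 = (0.65)(0.95) − (-0.20)(-0.10) = 0.5975
  C_12 = −[(-0.35)(0.95) − (-0.20)(-0.35)] = 0.4025
  C_13 = (-0.35)(-0.10) − (0.65)(-0.35) = 0.2625
  C_21 = −[(-0.30)(0.95) − (0.00)(-0.10)] = 0.2850
  C_22 = (0.95)(0.95) − (0.00)(-0.35) = 0.9025
  C_23 = −[(0.95)(-0.10) − (-0.30)(-0.35)] = 0.2000
  C_31 = (-0.30)(-0.20) − (0.00)(0.65) = 0.0600
  C_32 = −[(0.95)(-0.20) − (0.00)(-0.35)] = 0.1900
  C_33 = (0.95)(0.65) − (-0.30)(-0.35) = 0.5125
det(I−A) = Σ_j (I−A)_1j·C_1j = (0.95)(0.5975) + (-0.30)(0.4025) + (0.00)(0.2625) = 0.446875
adj(I−A) = Cᵀ =
  [ 0.5975   0.2850   0.0600]
  [ 0.4025   0.9025   0.1900]
  [ 0.2625   0.2000   0.5125]
(I − A)⁻¹ = adj(I−A) / det(I−A) ≈
  [   1.3371     0.6378     0.1343]
  [   0.9007     2.0196     0.4252]
  [   0.5874     0.4476     1.1469]
First solve x = (I − A)⁻¹ d = adj(I−A)·d / det(I−A); in particular x_1 = (0.5975·135 + 0.2850·35 + 0.0600·95) / 0.446875 = 96.3375 / 0.446875 ≈ 215.580.
Intermediate flow from 2 to 1: z_21 = a_21 · x_1 = 0.35 × 96.3375 / 0.446875 = 33.718125 / 0.446875 ≈ 75.5.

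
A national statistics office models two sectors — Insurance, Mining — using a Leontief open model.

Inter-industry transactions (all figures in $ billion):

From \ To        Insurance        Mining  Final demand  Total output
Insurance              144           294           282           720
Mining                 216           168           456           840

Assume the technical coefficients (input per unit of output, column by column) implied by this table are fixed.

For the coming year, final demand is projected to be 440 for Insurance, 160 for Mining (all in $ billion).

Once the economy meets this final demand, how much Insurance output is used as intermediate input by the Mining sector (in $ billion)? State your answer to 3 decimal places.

Technical coefficients a_ij = z_ij / X_j:
  a_II = 144/720 = 0.20, a_MI = 216/720 = 0.30
  a_IM = 294/840 = 0.35, a_MM = 168/840 = 0.20
I − A =
  [   0.80    -0.35]
  [  -0.30     0.80]
det(I−A) = (0.80)(0.80) − (-0.35)(-0.30) = 0.5350
adj(I−A) = [[0.80, 0.35], [0.30, 0.80]]
(I − A)⁻¹ = adj(I−A) / det(I−A) ≈
  [   1.4953     0.6542]
  [   0.5607     1.4953]
First solve x = (I − A)⁻¹ d = adj(I−A)·d / det(I−A); in particular x_M = (0.30·440 + 0.80·160) / 0.5350 = 260.00 / 0.5350 ≈ 485.98131.
Intermediate flow from I to M: z_IM = a_IM · x_M = 0.35 × 260.00 / 0.5350 = 91.00 / 0.5350 ≈ 170.093.

z_IM = 170.093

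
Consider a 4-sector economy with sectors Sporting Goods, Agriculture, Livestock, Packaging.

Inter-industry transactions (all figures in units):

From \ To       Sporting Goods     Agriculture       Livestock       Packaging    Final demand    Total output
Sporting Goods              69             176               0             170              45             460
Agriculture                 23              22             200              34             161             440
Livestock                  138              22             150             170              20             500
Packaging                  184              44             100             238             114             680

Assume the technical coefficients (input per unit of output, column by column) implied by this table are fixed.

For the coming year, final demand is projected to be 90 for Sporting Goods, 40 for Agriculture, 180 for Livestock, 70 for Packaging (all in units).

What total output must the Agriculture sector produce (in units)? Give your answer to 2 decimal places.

Technical coefficients a_ij = z_ij / X_j:
  a_SS = 69/460 = 0.15, a_AS = 23/460 = 0.05, a_LS = 138/460 = 0.30, a_PS = 184/460 = 0.40
  a_SA = 176/440 = 0.40, a_AA = 22/440 = 0.05, a_LA = 22/440 = 0.05, a_PA = 44/440 = 0.10
  a_SL = 0/500 = 0.00, a_AL = 200/500 = 0.40, a_LL = 150/500 = 0.30, a_PL = 100/500 = 0.20
  a_SP = 170/680 = 0.25, a_AP = 34/680 = 0.05, a_LP = 170/680 = 0.25, a_PP = 238/680 = 0.35
I − A =
  [   0.85    -0.40     0.00    -0.25]
  [  -0.05     0.95    -0.40    -0.05]
  [  -0.30    -0.05     0.70    -0.25]
  [  -0.40    -0.10    -0.20     0.65]
Compute the cofactors C_ij = (−1)^(i+j)·(3×3 minor ij) of I−A; the adjugate is their transpose:
adj(I−A) = Cᵀ =
  [ 0.357750   0.182000   0.165500   0.215250]
  [ 0.155250   0.259250   0.192000   0.153500]
  [ 0.282625   0.169375   0.403375   0.276875]
  [ 0.331000   0.204000   0.255500   0.486250]
det(I−A) = Σ_j (I−A)_1j·C_1j = (0.85)(0.357750) + (-0.40)(0.155250) + (0.00)(0.282625) + (-0.25)(0.331000) = 0.1592375
(I − A)⁻¹ = adj(I−A) / det(I−A) ≈
  [   2.2466     1.1429     1.0393     1.3518]
  [   0.9750     1.6281     1.2057     0.9640]
  [   1.7749     1.0637     2.5332     1.7388]
  [   2.0787     1.2811     1.6045     3.0536]
x = (I − A)⁻¹ d = adj(I−A)·d / det(I−A), with det(I−A) = 0.1592375:
  x_S = (0.357750·90 + 0.182000·40 + 0.165500·180 + 0.215250·70) / 0.1592375 = 84.335 / 0.1592375 ≈ 529.62
  x_A = (0.155250·90 + 0.259250·40 + 0.192000·180 + 0.153500·70) / 0.1592375 = 69.6475 / 0.1592375 ≈ 437.38
  x_L = (0.282625·90 + 0.169375·40 + 0.403375·180 + 0.276875·70) / 0.1592375 = 124.20 / 0.1592375 ≈ 779.97
  x_P = (0.331000·90 + 0.204000·40 + 0.255500·180 + 0.486250·70) / 0.1592375 = 117.9775 / 0.1592375 ≈ 740.89

x_A = 437.38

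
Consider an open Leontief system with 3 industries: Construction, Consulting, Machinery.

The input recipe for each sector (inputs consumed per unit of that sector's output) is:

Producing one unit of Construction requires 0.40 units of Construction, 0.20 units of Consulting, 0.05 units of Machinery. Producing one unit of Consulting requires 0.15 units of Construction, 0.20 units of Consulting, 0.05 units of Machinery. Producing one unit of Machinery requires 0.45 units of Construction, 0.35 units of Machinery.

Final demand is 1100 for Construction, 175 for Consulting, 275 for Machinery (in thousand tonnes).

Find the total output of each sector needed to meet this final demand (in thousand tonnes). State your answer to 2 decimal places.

I − A =
  [   0.60    -0.15    -0.45]
  [  -0.20     0.80     0.00]
  [  -0.05    -0.05     0.65]
Cofactors of I−A, C_ij = (−1)^(i+j)·(minor ij) (rows/columns in the sector order above):
  C_11 = (0.80)(0.65) − (0.00)(-0.05) = 0.5200
  C_12 = −[(-0.20)(0.65) − (0.00)(-0.05)] = 0.1300
  C_13 = (-0.20)(-0.05) − (0.80)(-0.05) = 0.0500
  C_21 = −[(-0.15)(0.65) − (-0.45)(-0.05)] = 0.1200
  C_22 = (0.60)(0.65) − (-0.45)(-0.05) = 0.3675
  C_23 = −[(0.60)(-0.05) − (-0.15)(-0.05)] = 0.0375
  C_31 = (-0.15)(0.00) − (-0.45)(0.80) = 0.3600
  C_32 = −[(0.60)(0.00) − (-0.45)(-0.20)] = 0.0900
  C_33 = (0.60)(0.80) − (-0.15)(-0.20) = 0.4500
det(I−A) = Σ_j (I−A)_1j·C_1j = (0.60)(0.5200) + (-0.15)(0.1300) + (-0.45)(0.0500) = 0.2700
adj(I−A) = Cᵀ =
  [ 0.5200   0.1200   0.3600]
  [ 0.1300   0.3675   0.0900]
  [ 0.0500   0.0375   0.4500]
(I − A)⁻¹ = adj(I−A) / det(I−A) ≈
  [   1.9259     0.4444     1.3333]
  [   0.4815     1.3611     0.3333]
  [   0.1852     0.1389     1.6667]
x = (I − A)⁻¹ d = adj(I−A)·d / det(I−A), with det(I−A) = 0.2700:
  x_1 = (0.5200·1100 + 0.1200·175 + 0.3600·275) / 0.2700 = 692.00 / 0.2700 ≈ 2562.96
  x_2 = (0.1300·1100 + 0.3675·175 + 0.0900·275) / 0.2700 = 232.0625 / 0.2700 ≈ 859.49
  x_3 = (0.0500·1100 + 0.0375·175 + 0.4500·275) / 0.2700 = 185.3125 / 0.2700 ≈ 686.34

x_1 = 2562.96, x_2 = 859.49, x_3 = 686.34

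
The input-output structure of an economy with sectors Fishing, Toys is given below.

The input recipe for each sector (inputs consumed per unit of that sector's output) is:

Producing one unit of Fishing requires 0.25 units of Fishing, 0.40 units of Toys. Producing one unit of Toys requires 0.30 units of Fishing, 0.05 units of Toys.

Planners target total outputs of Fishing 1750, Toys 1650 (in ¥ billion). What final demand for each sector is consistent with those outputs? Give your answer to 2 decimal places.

d_1 = 817.50, d_2 = 867.50

I − A =
  [   0.75    -0.30]
  [  -0.40     0.95]
d = (I − A) x:
  d_1 = (+0.75)·1750 + (-0.30)·1650 = 817.50
  d_2 = (-0.40)·1750 + (+0.95)·1650 = 867.50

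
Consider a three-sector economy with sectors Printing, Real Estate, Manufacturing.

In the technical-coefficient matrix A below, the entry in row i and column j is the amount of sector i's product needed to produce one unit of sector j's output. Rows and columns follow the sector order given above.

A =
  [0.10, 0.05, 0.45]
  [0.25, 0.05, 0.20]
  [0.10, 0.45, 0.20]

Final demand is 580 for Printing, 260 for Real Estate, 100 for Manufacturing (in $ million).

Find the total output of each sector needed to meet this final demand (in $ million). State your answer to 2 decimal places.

x_1 = 993.53, x_2 = 666.53, x_3 = 624.12

I − A =
  [   0.90    -0.05    -0.45]
  [  -0.25     0.95    -0.20]
  [  -0.10    -0.45     0.80]
Cofactors of I−A, C_ij = (−1)^(i+j)·(minor ij) (rows/columns in the sector order above):
  C_11 = (0.95)(0.80) − (-0.20)(-0.45) = 0.6700
  C_12 = −[(-0.25)(0.80) − (-0.20)(-0.10)] = 0.2200
  C_13 = (-0.25)(-0.45) − (0.95)(-0.10) = 0.2075
  C_21 = −[(-0.05)(0.80) − (-0.45)(-0.45)] = 0.2425
  C_22 = (0.90)(0.80) − (-0.45)(-0.10) = 0.6750
  C_23 = −[(0.90)(-0.45) − (-0.05)(-0.10)] = 0.4100
  C_31 = (-0.05)(-0.20) − (-0.45)(0.95) = 0.4375
  C_32 = −[(0.90)(-0.20) − (-0.45)(-0.25)] = 0.2925
  C_33 = (0.90)(0.95) − (-0.05)(-0.25) = 0.8425
det(I−A) = Σ_j (I−A)_1j·C_1j = (0.90)(0.6700) + (-0.05)(0.2200) + (-0.45)(0.2075) = 0.498625
adj(I−A) = Cᵀ =
  [ 0.6700   0.2425   0.4375]
  [ 0.2200   0.6750   0.2925]
  [ 0.2075   0.4100   0.8425]
(I − A)⁻¹ = adj(I−A) / det(I−A) ≈
  [   1.3437     0.4863     0.8774]
  [   0.4412     1.3537     0.5866]
  [   0.4161     0.8223     1.6896]
x = (I − A)⁻¹ d = adj(I−A)·d / det(I−A), with det(I−A) = 0.498625:
  x_1 = (0.6700·580 + 0.2425·260 + 0.4375·100) / 0.498625 = 495.40 / 0.498625 ≈ 993.53
  x_2 = (0.2200·580 + 0.6750·260 + 0.2925·100) / 0.498625 = 332.35 / 0.498625 ≈ 666.53
  x_3 = (0.2075·580 + 0.4100·260 + 0.8425·100) / 0.498625 = 311.20 / 0.498625 ≈ 624.12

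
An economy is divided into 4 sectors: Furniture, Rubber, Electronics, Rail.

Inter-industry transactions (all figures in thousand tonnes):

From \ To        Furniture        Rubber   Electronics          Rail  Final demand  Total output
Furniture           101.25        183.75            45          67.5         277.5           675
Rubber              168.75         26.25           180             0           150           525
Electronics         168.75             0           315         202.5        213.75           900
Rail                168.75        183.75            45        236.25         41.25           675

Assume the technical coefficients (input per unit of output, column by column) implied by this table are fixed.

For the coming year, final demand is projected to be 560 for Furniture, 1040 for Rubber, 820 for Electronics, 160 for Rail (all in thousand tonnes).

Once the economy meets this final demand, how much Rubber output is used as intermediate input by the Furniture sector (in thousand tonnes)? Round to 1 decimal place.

z_21 = 528.9

Technical coefficients a_ij = z_ij / X_j:
  a_11 = 101.25/675 = 0.15, a_21 = 168.75/675 = 0.25, a_31 = 168.75/675 = 0.25, a_41 = 168.75/675 = 0.25
  a_12 = 183.75/525 = 0.35, a_22 = 26.25/525 = 0.05, a_32 = 0/525 = 0.00, a_42 = 183.75/525 = 0.35
  a_13 = 45/900 = 0.05, a_23 = 180/900 = 0.20, a_33 = 315/900 = 0.35, a_43 = 45/900 = 0.05
  a_14 = 67.5/675 = 0.10, a_24 = 0/675 = 0.00, a_34 = 202.5/675 = 0.30, a_44 = 236.25/675 = 0.35
I − A =
  [   0.85    -0.35    -0.05    -0.10]
  [  -0.25     0.95    -0.20     0.00]
  [  -0.25     0.00     0.65    -0.30]
  [  -0.25    -0.35    -0.05     0.65]
Compute the cofactors C_ij = (−1)^(i+j)·(3×3 minor ij) of I−A; the adjugate is their transpose:
adj(I−A) = Cᵀ =
  [ 0.366125   0.170625   0.088125   0.097000]
  [ 0.149375   0.317000   0.114875   0.076000]
  [ 0.251875   0.181125   0.435500   0.239750]
  [ 0.240625   0.250250   0.129250   0.438625]
det(I−A) = Σ_j (I−A)_1j·C_1j = (0.85)(0.366125) + (-0.35)(0.149375) + (-0.05)(0.251875) + (-0.10)(0.240625) = 0.22226875
(I − A)⁻¹ = adj(I−A) / det(I−A) ≈
  [   1.6472     0.7677     0.3965     0.4364]
  [   0.6720     1.4262     0.5168     0.3419]
  [   1.1332     0.8149     1.9593     1.0786]
  [   1.0826     1.1259     0.5815     1.9734]
First solve x = (I − A)⁻¹ d = adj(I−A)·d / det(I−A); in particular x_1 = (0.366125·560 + 0.170625·1040 + 0.088125·820 + 0.097000·160) / 0.22226875 = 470.2625 / 0.22226875 ≈ 2115.738.
Intermediate flow from 2 to 1: z_21 = a_21 · x_1 = 0.25 × 470.2625 / 0.22226875 = 117.565625 / 0.22226875 ≈ 528.9.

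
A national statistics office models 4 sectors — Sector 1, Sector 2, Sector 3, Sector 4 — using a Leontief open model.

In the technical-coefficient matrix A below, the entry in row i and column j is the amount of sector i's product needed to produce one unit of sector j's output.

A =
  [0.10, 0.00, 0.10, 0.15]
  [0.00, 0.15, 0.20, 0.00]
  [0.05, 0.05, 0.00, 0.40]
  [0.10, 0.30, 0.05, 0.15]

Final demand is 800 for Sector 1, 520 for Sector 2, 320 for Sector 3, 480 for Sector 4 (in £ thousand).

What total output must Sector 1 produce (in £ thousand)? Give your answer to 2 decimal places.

I − A =
  [   0.90     0.00    -0.10    -0.15]
  [   0.00     0.85    -0.20     0.00]
  [  -0.05    -0.05     1.00    -0.40]
  [  -0.10    -0.30    -0.05     0.85]
Compute the cofactors C_ij = (−1)^(i+j)·(3×3 minor ij) of I−A; the adjugate is their transpose:
adj(I−A) = Cᵀ =
  [ 0.673000   0.061625   0.087625   0.160000]
  [ 0.016500   0.723375   0.150000   0.073500]
  [ 0.070125   0.147750   0.637500   0.312375]
  [ 0.089125   0.271250   0.100750   0.751750]
det(I−A) = Σ_j (I−A)_1j·C_1j = (0.90)(0.673000) + (0.00)(0.016500) + (-0.10)(0.070125) + (-0.15)(0.089125) = 0.58531875
(I − A)⁻¹ = adj(I−A) / det(I−A) ≈
  [   1.1498     0.1053     0.1497     0.2734]
  [   0.0282     1.2359     0.2563     0.1256]
  [   0.1198     0.2524     1.0892     0.5337]
  [   0.1523     0.4634     0.1721     1.2843]
x = (I − A)⁻¹ d = adj(I−A)·d / det(I−A), with det(I−A) = 0.58531875:
  x_1 = (0.673000·800 + 0.061625·520 + 0.087625·320 + 0.160000·480) / 0.58531875 = 675.285 / 0.58531875 ≈ 1153.70
  x_2 = (0.016500·800 + 0.723375·520 + 0.150000·320 + 0.073500·480) / 0.58531875 = 472.635 / 0.58531875 ≈ 807.48
  x_3 = (0.070125·800 + 0.147750·520 + 0.637500·320 + 0.312375·480) / 0.58531875 = 486.87 / 0.58531875 ≈ 831.80
  x_4 = (0.089125·800 + 0.271250·520 + 0.100750·320 + 0.751750·480) / 0.58531875 = 605.43 / 0.58531875 ≈ 1034.36

x_1 = 1153.70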